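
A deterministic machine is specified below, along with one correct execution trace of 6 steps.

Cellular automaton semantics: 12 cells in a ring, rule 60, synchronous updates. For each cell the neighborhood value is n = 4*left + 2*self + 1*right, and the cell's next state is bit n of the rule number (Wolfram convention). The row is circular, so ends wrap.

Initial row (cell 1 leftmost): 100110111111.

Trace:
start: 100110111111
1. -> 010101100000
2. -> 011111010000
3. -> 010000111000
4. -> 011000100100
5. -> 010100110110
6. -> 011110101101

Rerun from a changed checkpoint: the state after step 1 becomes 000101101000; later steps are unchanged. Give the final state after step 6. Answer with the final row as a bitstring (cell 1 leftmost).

110111000001

state after step 1 := 000101101000
2. -> 000111011100
3. -> 000100110010
4. -> 000110101011
5. -> 100101111110
6. -> 110111000001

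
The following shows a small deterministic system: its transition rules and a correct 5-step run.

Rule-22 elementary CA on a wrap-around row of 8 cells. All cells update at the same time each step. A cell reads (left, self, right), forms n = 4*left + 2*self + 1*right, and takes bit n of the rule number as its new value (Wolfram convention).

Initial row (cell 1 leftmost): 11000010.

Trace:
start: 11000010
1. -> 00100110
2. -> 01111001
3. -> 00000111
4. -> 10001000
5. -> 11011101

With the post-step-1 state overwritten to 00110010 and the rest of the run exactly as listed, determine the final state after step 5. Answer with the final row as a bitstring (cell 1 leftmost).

state after step 1 := 00110010
2. -> 01001111
3. -> 01110000
4. -> 10001000
5. -> 11011101

11011101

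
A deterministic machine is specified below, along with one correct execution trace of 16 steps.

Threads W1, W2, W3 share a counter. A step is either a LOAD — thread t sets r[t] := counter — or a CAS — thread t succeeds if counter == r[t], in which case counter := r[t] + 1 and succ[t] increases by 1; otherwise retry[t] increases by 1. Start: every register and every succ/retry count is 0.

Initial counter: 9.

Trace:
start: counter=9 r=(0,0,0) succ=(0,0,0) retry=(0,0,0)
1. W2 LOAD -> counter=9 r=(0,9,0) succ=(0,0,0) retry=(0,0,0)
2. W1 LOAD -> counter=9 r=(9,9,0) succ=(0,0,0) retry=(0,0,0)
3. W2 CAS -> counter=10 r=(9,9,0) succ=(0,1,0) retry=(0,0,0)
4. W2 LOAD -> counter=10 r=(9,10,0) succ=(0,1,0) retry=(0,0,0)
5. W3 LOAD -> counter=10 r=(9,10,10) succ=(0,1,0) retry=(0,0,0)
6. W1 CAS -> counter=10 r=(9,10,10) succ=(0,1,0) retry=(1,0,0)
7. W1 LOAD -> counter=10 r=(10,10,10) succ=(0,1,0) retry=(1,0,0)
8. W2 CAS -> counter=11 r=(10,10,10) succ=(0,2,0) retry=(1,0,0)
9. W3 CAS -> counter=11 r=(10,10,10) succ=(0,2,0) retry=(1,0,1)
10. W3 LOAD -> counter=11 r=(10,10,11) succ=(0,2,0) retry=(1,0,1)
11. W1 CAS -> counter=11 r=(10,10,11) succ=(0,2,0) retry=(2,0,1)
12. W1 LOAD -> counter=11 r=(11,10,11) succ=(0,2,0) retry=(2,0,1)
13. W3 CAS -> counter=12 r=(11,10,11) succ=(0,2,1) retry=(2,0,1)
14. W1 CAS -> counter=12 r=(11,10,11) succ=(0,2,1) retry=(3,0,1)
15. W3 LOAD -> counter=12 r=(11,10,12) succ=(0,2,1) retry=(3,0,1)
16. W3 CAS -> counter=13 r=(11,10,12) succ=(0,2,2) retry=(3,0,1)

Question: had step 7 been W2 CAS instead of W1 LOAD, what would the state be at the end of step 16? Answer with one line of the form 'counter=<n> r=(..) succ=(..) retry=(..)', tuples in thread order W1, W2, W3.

counter=13 r=(11,10,12) succ=(0,2,2) retry=(3,1,1)

(re-executing from step 7 with the substitution; state before step 7: counter=10 r=(9,10,10) succ=(0,1,0) retry=(1,0,0))
7. W2 CAS -> counter=11 r=(9,10,10) succ=(0,2,0) retry=(1,0,0)
8. W2 CAS -> counter=11 r=(9,10,10) succ=(0,2,0) retry=(1,1,0)
9. W3 CAS -> counter=11 r=(9,10,10) succ=(0,2,0) retry=(1,1,1)
10. W3 LOAD -> counter=11 r=(9,10,11) succ=(0,2,0) retry=(1,1,1)
11. W1 CAS -> counter=11 r=(9,10,11) succ=(0,2,0) retry=(2,1,1)
12. W1 LOAD -> counter=11 r=(11,10,11) succ=(0,2,0) retry=(2,1,1)
13. W3 CAS -> counter=12 r=(11,10,11) succ=(0,2,1) retry=(2,1,1)
14. W1 CAS -> counter=12 r=(11,10,11) succ=(0,2,1) retry=(3,1,1)
15. W3 LOAD -> counter=12 r=(11,10,12) succ=(0,2,1) retry=(3,1,1)
16. W3 CAS -> counter=13 r=(11,10,12) succ=(0,2,2) retry=(3,1,1)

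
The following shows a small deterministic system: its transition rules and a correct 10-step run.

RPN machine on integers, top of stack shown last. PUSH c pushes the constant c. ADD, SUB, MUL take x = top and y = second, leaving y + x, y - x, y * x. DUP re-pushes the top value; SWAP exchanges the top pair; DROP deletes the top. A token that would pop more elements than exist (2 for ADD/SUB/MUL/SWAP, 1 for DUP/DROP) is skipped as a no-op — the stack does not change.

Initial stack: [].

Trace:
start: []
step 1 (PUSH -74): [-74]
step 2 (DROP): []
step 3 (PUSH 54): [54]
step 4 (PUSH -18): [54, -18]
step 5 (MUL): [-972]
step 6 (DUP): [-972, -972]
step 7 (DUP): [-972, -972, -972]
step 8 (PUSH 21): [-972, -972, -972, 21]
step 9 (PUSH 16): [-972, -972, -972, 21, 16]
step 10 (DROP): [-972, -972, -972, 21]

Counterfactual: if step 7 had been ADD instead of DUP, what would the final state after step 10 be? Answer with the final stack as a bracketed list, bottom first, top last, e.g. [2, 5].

(re-executing from step 7 with the substitution; state before step 7: [-972, -972])
step 7 (ADD): [-1944]
step 8 (PUSH 21): [-1944, 21]
step 9 (PUSH 16): [-1944, 21, 16]
step 10 (DROP): [-1944, 21]

[-1944, 21]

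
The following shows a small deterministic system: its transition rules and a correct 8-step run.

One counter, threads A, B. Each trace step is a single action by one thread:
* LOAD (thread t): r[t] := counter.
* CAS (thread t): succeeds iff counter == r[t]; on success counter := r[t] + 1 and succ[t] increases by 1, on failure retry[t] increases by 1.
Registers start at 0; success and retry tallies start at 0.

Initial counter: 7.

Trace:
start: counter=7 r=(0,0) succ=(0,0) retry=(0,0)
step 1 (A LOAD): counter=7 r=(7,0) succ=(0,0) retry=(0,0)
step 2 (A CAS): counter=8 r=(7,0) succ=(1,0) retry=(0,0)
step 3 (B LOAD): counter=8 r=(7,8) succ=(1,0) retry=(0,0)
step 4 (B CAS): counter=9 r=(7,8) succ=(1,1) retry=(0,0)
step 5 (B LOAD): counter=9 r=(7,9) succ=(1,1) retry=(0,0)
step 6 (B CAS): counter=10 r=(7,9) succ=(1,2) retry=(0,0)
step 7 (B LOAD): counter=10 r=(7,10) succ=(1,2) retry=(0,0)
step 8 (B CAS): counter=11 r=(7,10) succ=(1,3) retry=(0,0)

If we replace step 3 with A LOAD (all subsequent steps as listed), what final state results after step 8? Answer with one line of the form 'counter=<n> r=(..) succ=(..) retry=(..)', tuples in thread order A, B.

(re-executing from step 3 with the substitution; state before step 3: counter=8 r=(7,0) succ=(1,0) retry=(0,0))
step 3 (A LOAD): counter=8 r=(8,0) succ=(1,0) retry=(0,0)
step 4 (B CAS): counter=8 r=(8,0) succ=(1,0) retry=(0,1)
step 5 (B LOAD): counter=8 r=(8,8) succ=(1,0) retry=(0,1)
step 6 (B CAS): counter=9 r=(8,8) succ=(1,1) retry=(0,1)
step 7 (B LOAD): counter=9 r=(8,9) succ=(1,1) retry=(0,1)
step 8 (B CAS): counter=10 r=(8,9) succ=(1,2) retry=(0,1)

counter=10 r=(8,9) succ=(1,2) retry=(0,1)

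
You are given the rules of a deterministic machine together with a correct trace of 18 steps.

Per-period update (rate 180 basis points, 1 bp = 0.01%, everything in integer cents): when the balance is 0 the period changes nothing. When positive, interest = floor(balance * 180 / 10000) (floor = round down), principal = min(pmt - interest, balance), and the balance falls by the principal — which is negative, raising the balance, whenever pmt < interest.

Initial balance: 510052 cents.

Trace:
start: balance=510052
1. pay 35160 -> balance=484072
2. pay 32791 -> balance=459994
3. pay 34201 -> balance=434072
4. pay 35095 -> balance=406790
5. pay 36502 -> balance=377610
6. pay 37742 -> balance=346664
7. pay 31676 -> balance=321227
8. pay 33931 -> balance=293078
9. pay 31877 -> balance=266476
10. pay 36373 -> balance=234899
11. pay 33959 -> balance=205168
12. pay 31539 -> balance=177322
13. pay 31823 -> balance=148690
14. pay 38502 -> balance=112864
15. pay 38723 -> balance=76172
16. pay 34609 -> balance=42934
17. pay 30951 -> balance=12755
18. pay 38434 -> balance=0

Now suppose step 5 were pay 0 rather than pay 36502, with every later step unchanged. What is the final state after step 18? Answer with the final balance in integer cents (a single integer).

20582

(re-executing from step 5 with the substitution; state before step 5: balance=406790)
5. pay 0 -> balance=414112
6. pay 37742 -> balance=383824
7. pay 31676 -> balance=359056
8. pay 33931 -> balance=331588
9. pay 31877 -> balance=305679
10. pay 36373 -> balance=274808
11. pay 33959 -> balance=245795
12. pay 31539 -> balance=218680
13. pay 31823 -> balance=190793
14. pay 38502 -> balance=155725
15. pay 38723 -> balance=119805
16. pay 34609 -> balance=87352
17. pay 30951 -> balance=57973
18. pay 38434 -> balance=20582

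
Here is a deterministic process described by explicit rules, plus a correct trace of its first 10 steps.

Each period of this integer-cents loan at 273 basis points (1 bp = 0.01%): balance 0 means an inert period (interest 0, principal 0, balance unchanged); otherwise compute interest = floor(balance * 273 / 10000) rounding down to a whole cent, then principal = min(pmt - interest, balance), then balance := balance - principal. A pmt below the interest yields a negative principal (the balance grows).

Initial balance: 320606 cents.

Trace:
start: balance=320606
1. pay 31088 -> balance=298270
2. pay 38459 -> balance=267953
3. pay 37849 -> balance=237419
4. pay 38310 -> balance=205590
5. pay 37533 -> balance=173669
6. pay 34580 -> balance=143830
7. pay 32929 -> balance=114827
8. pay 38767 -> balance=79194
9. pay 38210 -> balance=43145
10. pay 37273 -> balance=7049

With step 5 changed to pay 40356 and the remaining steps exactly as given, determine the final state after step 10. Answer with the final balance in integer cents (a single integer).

(re-executing from step 5 with the substitution; state before step 5: balance=205590)
5. pay 40356 -> balance=170846
6. pay 34580 -> balance=140930
7. pay 32929 -> balance=111848
8. pay 38767 -> balance=76134
9. pay 38210 -> balance=40002
10. pay 37273 -> balance=3821

3821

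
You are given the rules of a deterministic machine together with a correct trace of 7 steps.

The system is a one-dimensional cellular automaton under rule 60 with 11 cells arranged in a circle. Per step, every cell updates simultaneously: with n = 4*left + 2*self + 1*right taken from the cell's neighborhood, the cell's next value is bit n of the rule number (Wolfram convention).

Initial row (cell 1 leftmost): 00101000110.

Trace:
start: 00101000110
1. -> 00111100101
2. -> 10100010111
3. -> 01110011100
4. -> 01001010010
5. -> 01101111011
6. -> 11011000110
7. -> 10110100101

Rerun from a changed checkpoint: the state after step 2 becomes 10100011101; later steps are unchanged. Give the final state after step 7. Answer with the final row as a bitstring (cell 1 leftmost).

state after step 2 := 10100011101
3. -> 01110010011
4. -> 11001011010
5. -> 10101110111
6. -> 01111001100
7. -> 01000101010

01000101010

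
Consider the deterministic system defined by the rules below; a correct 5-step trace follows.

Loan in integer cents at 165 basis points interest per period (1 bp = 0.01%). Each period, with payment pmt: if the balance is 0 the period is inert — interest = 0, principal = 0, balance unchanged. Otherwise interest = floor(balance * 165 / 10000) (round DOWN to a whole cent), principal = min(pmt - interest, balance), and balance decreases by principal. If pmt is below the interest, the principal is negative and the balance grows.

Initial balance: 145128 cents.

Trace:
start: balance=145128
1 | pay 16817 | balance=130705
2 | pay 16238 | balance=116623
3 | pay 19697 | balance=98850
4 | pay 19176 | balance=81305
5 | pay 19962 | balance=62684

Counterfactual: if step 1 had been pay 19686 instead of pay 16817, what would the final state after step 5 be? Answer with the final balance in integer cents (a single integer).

59621

(re-executing from step 1 with the substitution; state before step 1: balance=145128)
1 | pay 19686 | balance=127836
2 | pay 16238 | balance=113707
3 | pay 19697 | balance=95886
4 | pay 19176 | balance=78292
5 | pay 19962 | balance=59621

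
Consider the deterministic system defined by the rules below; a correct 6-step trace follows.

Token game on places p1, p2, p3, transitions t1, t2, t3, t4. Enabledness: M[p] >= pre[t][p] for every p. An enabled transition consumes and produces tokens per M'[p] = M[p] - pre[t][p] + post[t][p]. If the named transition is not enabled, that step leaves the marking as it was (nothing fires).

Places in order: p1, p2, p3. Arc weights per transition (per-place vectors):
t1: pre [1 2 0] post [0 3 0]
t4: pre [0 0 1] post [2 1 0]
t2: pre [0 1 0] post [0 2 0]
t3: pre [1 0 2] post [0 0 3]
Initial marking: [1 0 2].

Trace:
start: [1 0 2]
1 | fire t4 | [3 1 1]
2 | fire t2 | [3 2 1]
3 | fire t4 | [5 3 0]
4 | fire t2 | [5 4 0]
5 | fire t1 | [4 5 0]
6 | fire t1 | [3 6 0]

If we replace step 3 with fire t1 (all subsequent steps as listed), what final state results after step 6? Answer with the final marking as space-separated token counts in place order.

0 6 1

(re-executing from step 3 with the substitution; state before step 3: [3 2 1])
3 | fire t1 | [2 3 1]
4 | fire t2 | [2 4 1]
5 | fire t1 | [1 5 1]
6 | fire t1 | [0 6 1]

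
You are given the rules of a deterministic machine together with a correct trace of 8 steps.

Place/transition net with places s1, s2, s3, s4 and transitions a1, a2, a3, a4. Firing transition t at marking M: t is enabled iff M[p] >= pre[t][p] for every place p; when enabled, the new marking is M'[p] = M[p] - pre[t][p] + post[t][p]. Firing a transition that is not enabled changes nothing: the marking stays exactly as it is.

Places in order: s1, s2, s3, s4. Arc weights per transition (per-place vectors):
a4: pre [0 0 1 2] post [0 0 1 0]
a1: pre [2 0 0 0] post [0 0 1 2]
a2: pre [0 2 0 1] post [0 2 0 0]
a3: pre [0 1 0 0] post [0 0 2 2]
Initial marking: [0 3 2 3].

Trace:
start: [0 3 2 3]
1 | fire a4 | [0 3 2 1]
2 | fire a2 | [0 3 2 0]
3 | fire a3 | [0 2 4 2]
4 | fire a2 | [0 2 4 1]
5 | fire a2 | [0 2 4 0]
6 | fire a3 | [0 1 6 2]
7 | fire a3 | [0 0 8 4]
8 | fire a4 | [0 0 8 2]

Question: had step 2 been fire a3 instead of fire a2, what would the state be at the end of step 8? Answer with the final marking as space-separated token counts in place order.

0 0 8 5

(re-executing from step 2 with the substitution; state before step 2: [0 3 2 1])
2 | fire a3 | [0 2 4 3]
3 | fire a3 | [0 1 6 5]
4 | fire a2 | [0 1 6 5]
5 | fire a2 | [0 1 6 5]
6 | fire a3 | [0 0 8 7]
7 | fire a3 | [0 0 8 7]
8 | fire a4 | [0 0 8 5]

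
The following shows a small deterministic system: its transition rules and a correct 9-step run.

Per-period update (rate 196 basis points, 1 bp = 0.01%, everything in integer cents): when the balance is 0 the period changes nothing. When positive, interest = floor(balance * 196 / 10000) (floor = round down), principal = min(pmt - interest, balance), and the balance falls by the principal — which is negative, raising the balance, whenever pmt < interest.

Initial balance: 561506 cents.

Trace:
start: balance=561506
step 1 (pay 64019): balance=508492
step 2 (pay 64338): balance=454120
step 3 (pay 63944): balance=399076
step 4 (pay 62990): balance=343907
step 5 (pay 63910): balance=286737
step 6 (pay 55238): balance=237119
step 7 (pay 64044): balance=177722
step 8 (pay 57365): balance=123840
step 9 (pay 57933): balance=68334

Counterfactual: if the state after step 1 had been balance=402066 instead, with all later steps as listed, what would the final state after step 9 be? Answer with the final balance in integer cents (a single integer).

state after step 1 := balance=402066
step 2 (pay 64338): balance=345608
step 3 (pay 63944): balance=288437
step 4 (pay 62990): balance=231100
step 5 (pay 63910): balance=171719
step 6 (pay 55238): balance=119846
step 7 (pay 64044): balance=58150
step 8 (pay 57365): balance=1924
step 9 (pay 57933): balance=0

0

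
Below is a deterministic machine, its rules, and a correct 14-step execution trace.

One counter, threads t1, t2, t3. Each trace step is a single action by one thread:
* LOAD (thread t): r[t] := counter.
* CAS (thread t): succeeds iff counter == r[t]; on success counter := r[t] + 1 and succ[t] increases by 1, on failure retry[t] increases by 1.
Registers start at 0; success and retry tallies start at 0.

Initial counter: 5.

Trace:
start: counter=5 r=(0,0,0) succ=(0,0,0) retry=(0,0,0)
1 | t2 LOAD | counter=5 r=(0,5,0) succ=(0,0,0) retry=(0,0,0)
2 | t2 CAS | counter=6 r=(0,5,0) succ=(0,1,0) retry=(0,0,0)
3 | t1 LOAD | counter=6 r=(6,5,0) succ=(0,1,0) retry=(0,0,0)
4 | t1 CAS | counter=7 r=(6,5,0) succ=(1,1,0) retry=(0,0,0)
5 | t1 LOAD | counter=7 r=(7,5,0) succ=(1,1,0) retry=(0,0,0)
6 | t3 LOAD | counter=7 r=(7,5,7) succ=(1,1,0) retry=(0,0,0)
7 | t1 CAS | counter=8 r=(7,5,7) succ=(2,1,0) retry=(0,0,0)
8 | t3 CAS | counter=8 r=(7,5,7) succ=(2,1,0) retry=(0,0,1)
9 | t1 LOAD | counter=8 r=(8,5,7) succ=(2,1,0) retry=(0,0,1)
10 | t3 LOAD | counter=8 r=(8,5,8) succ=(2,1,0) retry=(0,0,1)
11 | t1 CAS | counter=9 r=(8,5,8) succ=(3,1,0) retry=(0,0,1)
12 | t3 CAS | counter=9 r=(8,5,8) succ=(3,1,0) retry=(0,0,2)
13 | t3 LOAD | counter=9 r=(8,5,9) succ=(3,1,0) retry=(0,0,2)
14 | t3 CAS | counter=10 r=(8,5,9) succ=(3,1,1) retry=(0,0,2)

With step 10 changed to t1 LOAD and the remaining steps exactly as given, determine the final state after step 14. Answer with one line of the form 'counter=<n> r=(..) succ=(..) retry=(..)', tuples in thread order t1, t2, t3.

counter=10 r=(8,5,9) succ=(3,1,1) retry=(0,0,2)

(re-executing from step 10 with the substitution; state before step 10: counter=8 r=(8,5,7) succ=(2,1,0) retry=(0,0,1))
10 | t1 LOAD | counter=8 r=(8,5,7) succ=(2,1,0) retry=(0,0,1)
11 | t1 CAS | counter=9 r=(8,5,7) succ=(3,1,0) retry=(0,0,1)
12 | t3 CAS | counter=9 r=(8,5,7) succ=(3,1,0) retry=(0,0,2)
13 | t3 LOAD | counter=9 r=(8,5,9) succ=(3,1,0) retry=(0,0,2)
14 | t3 CAS | counter=10 r=(8,5,9) succ=(3,1,1) retry=(0,0,2)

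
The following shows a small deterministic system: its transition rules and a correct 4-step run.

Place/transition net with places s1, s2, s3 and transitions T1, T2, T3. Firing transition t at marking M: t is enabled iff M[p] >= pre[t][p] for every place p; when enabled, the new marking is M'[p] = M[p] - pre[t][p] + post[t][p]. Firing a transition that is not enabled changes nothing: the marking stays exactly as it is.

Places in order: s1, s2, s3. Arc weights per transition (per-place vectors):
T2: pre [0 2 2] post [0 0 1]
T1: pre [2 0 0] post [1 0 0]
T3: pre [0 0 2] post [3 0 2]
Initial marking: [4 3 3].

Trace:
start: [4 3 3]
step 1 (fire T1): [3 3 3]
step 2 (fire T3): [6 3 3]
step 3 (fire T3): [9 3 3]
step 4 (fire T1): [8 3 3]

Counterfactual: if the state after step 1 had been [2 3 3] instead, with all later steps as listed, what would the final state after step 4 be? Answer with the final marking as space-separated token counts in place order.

7 3 3

state after step 1 := [2 3 3]
step 2 (fire T3): [5 3 3]
step 3 (fire T3): [8 3 3]
step 4 (fire T1): [7 3 3]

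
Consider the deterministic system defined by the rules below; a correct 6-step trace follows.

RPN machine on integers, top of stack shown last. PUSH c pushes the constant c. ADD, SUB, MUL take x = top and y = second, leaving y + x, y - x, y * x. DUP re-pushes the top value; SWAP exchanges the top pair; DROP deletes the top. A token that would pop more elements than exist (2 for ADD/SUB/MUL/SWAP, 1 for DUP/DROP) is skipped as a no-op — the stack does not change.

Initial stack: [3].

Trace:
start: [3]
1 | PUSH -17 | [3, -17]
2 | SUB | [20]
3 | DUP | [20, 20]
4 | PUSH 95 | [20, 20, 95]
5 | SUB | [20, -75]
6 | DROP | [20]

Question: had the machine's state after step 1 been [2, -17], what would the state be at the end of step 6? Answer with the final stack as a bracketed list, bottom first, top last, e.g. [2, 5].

[19]

state after step 1 := [2, -17]
2 | SUB | [19]
3 | DUP | [19, 19]
4 | PUSH 95 | [19, 19, 95]
5 | SUB | [19, -76]
6 | DROP | [19]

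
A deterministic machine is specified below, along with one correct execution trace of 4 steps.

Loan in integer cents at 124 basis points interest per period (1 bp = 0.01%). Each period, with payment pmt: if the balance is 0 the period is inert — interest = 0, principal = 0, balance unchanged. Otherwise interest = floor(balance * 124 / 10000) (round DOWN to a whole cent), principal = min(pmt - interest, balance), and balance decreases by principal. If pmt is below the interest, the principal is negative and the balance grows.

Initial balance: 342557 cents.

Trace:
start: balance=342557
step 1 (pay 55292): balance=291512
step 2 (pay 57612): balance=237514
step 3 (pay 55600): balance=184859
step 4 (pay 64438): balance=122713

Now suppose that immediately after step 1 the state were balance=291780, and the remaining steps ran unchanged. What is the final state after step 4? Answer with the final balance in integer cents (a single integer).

122991

state after step 1 := balance=291780
step 2 (pay 57612): balance=237786
step 3 (pay 55600): balance=185134
step 4 (pay 64438): balance=122991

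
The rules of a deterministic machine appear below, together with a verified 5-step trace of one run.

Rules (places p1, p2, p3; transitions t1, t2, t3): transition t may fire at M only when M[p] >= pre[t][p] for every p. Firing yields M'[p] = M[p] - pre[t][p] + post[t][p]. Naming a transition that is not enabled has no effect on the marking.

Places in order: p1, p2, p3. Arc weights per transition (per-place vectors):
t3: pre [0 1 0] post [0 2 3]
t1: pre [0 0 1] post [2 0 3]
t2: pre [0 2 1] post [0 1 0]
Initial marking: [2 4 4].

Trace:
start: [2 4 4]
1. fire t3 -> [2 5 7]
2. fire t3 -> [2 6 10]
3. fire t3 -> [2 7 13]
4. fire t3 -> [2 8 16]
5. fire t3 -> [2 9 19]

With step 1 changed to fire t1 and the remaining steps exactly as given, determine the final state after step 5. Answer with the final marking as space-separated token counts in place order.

(re-executing from step 1 with the substitution; state before step 1: [2 4 4])
1. fire t1 -> [4 4 6]
2. fire t3 -> [4 5 9]
3. fire t3 -> [4 6 12]
4. fire t3 -> [4 7 15]
5. fire t3 -> [4 8 18]

4 8 18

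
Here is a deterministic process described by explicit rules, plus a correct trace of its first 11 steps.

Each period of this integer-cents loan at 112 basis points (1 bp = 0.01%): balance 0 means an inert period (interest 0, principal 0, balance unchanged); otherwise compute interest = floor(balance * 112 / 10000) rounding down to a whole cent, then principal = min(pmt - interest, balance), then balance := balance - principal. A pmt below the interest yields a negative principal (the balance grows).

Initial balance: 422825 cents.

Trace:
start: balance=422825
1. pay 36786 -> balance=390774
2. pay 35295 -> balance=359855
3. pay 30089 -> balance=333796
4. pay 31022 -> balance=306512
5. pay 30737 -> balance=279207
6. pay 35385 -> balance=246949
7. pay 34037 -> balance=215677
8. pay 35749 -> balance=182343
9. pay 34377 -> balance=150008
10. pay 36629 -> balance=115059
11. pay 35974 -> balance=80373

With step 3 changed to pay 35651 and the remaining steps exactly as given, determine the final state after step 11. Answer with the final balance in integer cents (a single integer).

74293

(re-executing from step 3 with the substitution; state before step 3: balance=359855)
3. pay 35651 -> balance=328234
4. pay 31022 -> balance=300888
5. pay 30737 -> balance=273520
6. pay 35385 -> balance=241198
7. pay 34037 -> balance=209862
8. pay 35749 -> balance=176463
9. pay 34377 -> balance=144062
10. pay 36629 -> balance=109046
11. pay 35974 -> balance=74293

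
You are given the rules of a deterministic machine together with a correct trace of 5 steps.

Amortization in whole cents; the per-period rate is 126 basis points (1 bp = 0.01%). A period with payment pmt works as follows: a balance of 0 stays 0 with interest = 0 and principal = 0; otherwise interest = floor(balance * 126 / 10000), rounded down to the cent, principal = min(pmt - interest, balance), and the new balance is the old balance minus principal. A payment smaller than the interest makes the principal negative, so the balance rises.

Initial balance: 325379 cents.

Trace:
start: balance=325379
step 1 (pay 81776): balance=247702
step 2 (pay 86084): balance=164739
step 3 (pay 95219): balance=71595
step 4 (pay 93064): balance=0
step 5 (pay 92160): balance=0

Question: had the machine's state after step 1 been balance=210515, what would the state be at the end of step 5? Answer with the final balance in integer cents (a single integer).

state after step 1 := balance=210515
step 2 (pay 86084): balance=127083
step 3 (pay 95219): balance=33465
step 4 (pay 93064): balance=0
step 5 (pay 92160): balance=0

0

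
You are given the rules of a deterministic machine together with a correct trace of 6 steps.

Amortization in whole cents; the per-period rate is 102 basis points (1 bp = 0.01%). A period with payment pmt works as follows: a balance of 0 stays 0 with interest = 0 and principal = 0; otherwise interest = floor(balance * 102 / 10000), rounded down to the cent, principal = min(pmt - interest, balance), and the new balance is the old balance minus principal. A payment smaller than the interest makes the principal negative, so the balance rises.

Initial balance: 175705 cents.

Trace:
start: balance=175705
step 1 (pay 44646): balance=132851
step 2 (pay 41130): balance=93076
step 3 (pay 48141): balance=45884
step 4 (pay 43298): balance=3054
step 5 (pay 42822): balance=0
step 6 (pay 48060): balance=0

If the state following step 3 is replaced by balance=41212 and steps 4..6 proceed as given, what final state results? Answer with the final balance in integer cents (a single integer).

state after step 3 := balance=41212
step 4 (pay 43298): balance=0
step 5 (pay 42822): balance=0
step 6 (pay 48060): balance=0

0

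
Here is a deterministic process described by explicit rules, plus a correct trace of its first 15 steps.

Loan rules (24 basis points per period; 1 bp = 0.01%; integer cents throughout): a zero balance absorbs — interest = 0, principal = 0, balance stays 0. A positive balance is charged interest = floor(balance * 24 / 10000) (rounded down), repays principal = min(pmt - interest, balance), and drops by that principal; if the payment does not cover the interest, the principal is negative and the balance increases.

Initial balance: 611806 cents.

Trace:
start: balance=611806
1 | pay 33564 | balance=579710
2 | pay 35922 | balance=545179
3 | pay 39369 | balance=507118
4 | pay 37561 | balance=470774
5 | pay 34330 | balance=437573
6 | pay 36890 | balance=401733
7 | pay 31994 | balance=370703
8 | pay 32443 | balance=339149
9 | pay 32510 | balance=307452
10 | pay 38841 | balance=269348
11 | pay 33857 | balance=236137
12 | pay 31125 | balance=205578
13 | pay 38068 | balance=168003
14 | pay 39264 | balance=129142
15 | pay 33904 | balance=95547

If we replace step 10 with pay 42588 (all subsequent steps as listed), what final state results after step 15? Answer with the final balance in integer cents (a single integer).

(re-executing from step 10 with the substitution; state before step 10: balance=307452)
10 | pay 42588 | balance=265601
11 | pay 33857 | balance=232381
12 | pay 31125 | balance=201813
13 | pay 38068 | balance=164229
14 | pay 39264 | balance=125359
15 | pay 33904 | balance=91755

91755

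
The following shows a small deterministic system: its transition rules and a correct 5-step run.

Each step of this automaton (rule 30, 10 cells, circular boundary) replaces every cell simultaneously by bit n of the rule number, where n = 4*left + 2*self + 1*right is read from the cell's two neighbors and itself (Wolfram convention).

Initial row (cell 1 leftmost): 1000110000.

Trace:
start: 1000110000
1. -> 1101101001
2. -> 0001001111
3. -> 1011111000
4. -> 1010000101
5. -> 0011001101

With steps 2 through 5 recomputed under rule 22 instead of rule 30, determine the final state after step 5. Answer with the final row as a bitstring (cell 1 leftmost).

(re-executing steps 2..5 under rule 22; state before step 2: 1101101001)
2. -> 0000001110
3. -> 0000010001
4. -> 1000111011
5. -> 0101000000

0101000000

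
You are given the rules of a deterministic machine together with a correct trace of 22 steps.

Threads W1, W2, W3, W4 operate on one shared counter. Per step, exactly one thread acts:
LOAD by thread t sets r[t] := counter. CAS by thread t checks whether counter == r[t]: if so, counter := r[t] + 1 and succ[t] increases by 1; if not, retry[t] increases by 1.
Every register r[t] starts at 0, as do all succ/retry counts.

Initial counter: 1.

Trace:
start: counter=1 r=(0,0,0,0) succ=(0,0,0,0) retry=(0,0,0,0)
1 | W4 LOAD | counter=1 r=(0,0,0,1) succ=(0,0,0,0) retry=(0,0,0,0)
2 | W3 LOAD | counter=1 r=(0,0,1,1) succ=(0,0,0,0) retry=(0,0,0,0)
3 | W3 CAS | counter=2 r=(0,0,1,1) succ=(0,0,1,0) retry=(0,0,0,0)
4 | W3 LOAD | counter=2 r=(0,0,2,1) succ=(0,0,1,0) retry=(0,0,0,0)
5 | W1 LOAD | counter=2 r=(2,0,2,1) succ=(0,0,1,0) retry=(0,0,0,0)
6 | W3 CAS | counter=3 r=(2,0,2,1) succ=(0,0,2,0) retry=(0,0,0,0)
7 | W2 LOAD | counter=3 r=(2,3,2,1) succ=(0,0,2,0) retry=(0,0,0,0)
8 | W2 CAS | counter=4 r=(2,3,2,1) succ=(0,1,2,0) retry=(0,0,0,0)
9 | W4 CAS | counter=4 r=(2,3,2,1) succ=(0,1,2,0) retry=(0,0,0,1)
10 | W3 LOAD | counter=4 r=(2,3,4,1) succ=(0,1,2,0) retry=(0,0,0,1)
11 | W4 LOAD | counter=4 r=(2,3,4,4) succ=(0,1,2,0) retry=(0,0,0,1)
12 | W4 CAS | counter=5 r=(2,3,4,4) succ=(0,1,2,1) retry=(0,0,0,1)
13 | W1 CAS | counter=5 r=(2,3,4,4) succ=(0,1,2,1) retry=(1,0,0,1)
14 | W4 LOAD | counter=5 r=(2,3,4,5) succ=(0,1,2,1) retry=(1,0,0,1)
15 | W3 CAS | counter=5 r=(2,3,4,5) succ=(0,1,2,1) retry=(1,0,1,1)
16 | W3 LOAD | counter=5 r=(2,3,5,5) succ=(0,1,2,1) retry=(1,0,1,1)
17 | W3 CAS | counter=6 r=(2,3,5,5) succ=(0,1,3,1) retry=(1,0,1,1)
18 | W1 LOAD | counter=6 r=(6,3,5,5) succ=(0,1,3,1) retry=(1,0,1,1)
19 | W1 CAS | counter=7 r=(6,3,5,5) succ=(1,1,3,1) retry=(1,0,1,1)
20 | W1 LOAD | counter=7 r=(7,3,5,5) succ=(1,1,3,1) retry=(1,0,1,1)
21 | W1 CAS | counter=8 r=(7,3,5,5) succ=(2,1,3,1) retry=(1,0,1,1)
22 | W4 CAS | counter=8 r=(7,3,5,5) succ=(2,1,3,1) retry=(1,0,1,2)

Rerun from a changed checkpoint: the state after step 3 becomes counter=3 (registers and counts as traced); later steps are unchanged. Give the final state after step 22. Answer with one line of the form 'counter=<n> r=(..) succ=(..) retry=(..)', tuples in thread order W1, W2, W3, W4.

state after step 3 := counter=3 r=(0,0,1,1) succ=(0,0,1,0) retry=(0,0,0,0)
4 | W3 LOAD | counter=3 r=(0,0,3,1) succ=(0,0,1,0) retry=(0,0,0,0)
5 | W1 LOAD | counter=3 r=(3,0,3,1) succ=(0,0,1,0) retry=(0,0,0,0)
6 | W3 CAS | counter=4 r=(3,0,3,1) succ=(0,0,2,0) retry=(0,0,0,0)
7 | W2 LOAD | counter=4 r=(3,4,3,1) succ=(0,0,2,0) retry=(0,0,0,0)
8 | W2 CAS | counter=5 r=(3,4,3,1) succ=(0,1,2,0) retry=(0,0,0,0)
9 | W4 CAS | counter=5 r=(3,4,3,1) succ=(0,1,2,0) retry=(0,0,0,1)
10 | W3 LOAD | counter=5 r=(3,4,5,1) succ=(0,1,2,0) retry=(0,0,0,1)
11 | W4 LOAD | counter=5 r=(3,4,5,5) succ=(0,1,2,0) retry=(0,0,0,1)
12 | W4 CAS | counter=6 r=(3,4,5,5) succ=(0,1,2,1) retry=(0,0,0,1)
13 | W1 CAS | counter=6 r=(3,4,5,5) succ=(0,1,2,1) retry=(1,0,0,1)
14 | W4 LOAD | counter=6 r=(3,4,5,6) succ=(0,1,2,1) retry=(1,0,0,1)
15 | W3 CAS | counter=6 r=(3,4,5,6) succ=(0,1,2,1) retry=(1,0,1,1)
16 | W3 LOAD | counter=6 r=(3,4,6,6) succ=(0,1,2,1) retry=(1,0,1,1)
17 | W3 CAS | counter=7 r=(3,4,6,6) succ=(0,1,3,1) retry=(1,0,1,1)
18 | W1 LOAD | counter=7 r=(7,4,6,6) succ=(0,1,3,1) retry=(1,0,1,1)
19 | W1 CAS | counter=8 r=(7,4,6,6) succ=(1,1,3,1) retry=(1,0,1,1)
20 | W1 LOAD | counter=8 r=(8,4,6,6) succ=(1,1,3,1) retry=(1,0,1,1)
21 | W1 CAS | counter=9 r=(8,4,6,6) succ=(2,1,3,1) retry=(1,0,1,1)
22 | W4 CAS | counter=9 r=(8,4,6,6) succ=(2,1,3,1) retry=(1,0,1,2)

counter=9 r=(8,4,6,6) succ=(2,1,3,1) retry=(1,0,1,2)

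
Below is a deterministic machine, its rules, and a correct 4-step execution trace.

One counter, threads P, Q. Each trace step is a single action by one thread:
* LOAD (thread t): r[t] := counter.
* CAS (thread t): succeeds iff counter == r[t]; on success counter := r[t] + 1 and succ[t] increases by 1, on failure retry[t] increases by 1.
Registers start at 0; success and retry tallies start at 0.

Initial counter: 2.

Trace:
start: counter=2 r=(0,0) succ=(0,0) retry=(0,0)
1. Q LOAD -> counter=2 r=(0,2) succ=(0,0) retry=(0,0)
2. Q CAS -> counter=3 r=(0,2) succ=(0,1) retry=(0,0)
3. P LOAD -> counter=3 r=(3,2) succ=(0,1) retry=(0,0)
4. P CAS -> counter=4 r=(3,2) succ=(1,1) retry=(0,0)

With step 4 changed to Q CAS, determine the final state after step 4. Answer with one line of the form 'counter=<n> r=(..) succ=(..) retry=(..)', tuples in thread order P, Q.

counter=3 r=(3,2) succ=(0,1) retry=(0,1)

(re-executing from step 4 with the substitution; state before step 4: counter=3 r=(3,2) succ=(0,1) retry=(0,0))
4. Q CAS -> counter=3 r=(3,2) succ=(0,1) retry=(0,1)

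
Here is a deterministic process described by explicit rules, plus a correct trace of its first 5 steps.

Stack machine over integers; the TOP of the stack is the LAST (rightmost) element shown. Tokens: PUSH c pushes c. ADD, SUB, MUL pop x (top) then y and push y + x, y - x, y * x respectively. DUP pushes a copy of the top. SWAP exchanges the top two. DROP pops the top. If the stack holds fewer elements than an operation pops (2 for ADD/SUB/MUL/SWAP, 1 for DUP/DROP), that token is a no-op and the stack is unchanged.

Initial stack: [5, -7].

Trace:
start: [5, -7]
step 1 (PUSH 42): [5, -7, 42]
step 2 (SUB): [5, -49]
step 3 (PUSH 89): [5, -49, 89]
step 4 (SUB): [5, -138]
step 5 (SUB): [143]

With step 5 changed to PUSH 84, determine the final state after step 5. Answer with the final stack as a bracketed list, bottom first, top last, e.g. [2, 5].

(re-executing from step 5 with the substitution; state before step 5: [5, -138])
step 5 (PUSH 84): [5, -138, 84]

[5, -138, 84]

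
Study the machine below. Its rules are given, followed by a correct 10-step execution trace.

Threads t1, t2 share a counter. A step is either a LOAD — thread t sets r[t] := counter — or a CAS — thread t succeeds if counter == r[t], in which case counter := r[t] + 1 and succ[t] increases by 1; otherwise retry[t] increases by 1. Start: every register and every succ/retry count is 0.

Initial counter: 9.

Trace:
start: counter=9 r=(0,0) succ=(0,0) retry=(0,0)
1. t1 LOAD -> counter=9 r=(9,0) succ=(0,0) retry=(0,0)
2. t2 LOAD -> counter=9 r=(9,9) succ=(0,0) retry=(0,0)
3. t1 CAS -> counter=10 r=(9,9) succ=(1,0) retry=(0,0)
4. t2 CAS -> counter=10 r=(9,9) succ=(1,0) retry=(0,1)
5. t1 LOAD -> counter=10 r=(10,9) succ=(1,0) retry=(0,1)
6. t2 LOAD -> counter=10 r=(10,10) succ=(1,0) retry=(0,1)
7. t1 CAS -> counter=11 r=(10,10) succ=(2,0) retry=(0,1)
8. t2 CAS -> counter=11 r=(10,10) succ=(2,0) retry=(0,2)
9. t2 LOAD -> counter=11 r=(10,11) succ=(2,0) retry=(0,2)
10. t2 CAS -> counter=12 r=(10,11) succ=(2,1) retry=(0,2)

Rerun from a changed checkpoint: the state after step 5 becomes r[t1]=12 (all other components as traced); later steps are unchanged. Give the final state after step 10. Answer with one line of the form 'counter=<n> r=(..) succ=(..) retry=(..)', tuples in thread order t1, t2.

state after step 5 := counter=10 r=(12,9) succ=(1,0) retry=(0,1)
6. t2 LOAD -> counter=10 r=(12,10) succ=(1,0) retry=(0,1)
7. t1 CAS -> counter=10 r=(12,10) succ=(1,0) retry=(1,1)
8. t2 CAS -> counter=11 r=(12,10) succ=(1,1) retry=(1,1)
9. t2 LOAD -> counter=11 r=(12,11) succ=(1,1) retry=(1,1)
10. t2 CAS -> counter=12 r=(12,11) succ=(1,2) retry=(1,1)

counter=12 r=(12,11) succ=(1,2) retry=(1,1)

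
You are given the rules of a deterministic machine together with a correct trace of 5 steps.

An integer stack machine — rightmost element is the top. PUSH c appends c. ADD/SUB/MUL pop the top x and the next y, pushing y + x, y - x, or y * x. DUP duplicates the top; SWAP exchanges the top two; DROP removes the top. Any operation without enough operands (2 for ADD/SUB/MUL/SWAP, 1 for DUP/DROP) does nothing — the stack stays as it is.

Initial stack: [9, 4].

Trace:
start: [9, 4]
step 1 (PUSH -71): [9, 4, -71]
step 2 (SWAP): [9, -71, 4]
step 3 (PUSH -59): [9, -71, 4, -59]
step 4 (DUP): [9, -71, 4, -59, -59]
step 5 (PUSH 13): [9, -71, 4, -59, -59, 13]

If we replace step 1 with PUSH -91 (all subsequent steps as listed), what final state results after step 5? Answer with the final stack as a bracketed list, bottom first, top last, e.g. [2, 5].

(re-executing from step 1 with the substitution; state before step 1: [9, 4])
step 1 (PUSH -91): [9, 4, -91]
step 2 (SWAP): [9, -91, 4]
step 3 (PUSH -59): [9, -91, 4, -59]
step 4 (DUP): [9, -91, 4, -59, -59]
step 5 (PUSH 13): [9, -91, 4, -59, -59, 13]

[9, -91, 4, -59, -59, 13]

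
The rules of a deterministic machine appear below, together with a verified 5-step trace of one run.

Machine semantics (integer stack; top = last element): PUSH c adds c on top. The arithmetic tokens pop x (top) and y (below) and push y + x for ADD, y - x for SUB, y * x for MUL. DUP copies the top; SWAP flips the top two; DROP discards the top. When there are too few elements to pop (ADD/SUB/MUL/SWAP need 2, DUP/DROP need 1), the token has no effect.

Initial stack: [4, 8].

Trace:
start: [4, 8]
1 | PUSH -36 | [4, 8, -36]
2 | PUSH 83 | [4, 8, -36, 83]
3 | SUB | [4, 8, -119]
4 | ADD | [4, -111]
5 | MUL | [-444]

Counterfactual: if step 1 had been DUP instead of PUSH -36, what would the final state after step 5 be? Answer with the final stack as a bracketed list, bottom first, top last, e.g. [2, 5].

(re-executing from step 1 with the substitution; state before step 1: [4, 8])
1 | DUP | [4, 8, 8]
2 | PUSH 83 | [4, 8, 8, 83]
3 | SUB | [4, 8, -75]
4 | ADD | [4, -67]
5 | MUL | [-268]

[-268]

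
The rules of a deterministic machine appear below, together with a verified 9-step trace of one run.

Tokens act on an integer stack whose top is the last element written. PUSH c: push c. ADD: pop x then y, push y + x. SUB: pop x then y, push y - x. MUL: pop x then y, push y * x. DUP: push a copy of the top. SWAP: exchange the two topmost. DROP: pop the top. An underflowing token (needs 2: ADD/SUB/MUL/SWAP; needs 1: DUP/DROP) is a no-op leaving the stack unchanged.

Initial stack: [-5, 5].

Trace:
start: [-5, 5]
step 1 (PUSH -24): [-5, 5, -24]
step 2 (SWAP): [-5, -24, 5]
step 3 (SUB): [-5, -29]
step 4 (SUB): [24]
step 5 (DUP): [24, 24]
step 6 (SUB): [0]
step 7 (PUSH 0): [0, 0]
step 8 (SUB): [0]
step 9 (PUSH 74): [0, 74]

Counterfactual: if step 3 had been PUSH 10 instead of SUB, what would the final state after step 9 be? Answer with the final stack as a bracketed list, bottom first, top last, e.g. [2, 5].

[-5, -24, 0, 74]

(re-executing from step 3 with the substitution; state before step 3: [-5, -24, 5])
step 3 (PUSH 10): [-5, -24, 5, 10]
step 4 (SUB): [-5, -24, -5]
step 5 (DUP): [-5, -24, -5, -5]
step 6 (SUB): [-5, -24, 0]
step 7 (PUSH 0): [-5, -24, 0, 0]
step 8 (SUB): [-5, -24, 0]
step 9 (PUSH 74): [-5, -24, 0, 74]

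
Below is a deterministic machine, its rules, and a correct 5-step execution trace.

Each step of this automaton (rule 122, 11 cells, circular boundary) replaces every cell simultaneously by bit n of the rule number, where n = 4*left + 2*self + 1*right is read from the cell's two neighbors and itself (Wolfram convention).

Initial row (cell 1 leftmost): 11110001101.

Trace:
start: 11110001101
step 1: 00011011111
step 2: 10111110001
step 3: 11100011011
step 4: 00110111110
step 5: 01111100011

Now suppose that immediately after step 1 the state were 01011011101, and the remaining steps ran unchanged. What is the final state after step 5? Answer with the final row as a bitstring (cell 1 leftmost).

00011111011

state after step 1 := 01011011101
step 2: 10111110110
step 3: 01100011111
step 4: 11110110001
step 5: 00011111011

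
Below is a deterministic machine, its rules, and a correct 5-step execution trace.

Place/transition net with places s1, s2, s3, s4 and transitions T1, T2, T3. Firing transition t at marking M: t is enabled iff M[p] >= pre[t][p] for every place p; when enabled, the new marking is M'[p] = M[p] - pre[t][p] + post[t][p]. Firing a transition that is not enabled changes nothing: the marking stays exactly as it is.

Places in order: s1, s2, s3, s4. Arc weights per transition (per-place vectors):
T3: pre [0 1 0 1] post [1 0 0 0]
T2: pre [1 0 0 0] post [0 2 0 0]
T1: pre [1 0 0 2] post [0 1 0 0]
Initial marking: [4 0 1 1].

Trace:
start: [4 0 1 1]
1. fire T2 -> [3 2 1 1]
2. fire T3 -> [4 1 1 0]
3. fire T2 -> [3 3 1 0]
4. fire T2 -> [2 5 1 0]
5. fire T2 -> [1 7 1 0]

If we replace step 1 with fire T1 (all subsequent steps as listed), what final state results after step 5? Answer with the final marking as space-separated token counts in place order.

(re-executing from step 1 with the substitution; state before step 1: [4 0 1 1])
1. fire T1 -> [4 0 1 1]
2. fire T3 -> [4 0 1 1]
3. fire T2 -> [3 2 1 1]
4. fire T2 -> [2 4 1 1]
5. fire T2 -> [1 6 1 1]

1 6 1 1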